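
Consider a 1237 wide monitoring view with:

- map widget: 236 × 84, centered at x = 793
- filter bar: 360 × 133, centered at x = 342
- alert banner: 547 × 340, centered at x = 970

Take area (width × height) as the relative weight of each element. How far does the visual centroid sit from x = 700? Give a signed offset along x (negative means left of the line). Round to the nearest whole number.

Areas: map widget 236·84 = 19824, filter bar 360·133 = 47880, alert banner 547·340 = 185980. Total weight = 253684.
x-moment: 19824·793 + 47880·342 + 185980·970 = 212495992; centroid 212495992/253684 ≈ 837.64.
Offset from x = 700: 837.64 − 700 ≈ 137.64.

≈ 138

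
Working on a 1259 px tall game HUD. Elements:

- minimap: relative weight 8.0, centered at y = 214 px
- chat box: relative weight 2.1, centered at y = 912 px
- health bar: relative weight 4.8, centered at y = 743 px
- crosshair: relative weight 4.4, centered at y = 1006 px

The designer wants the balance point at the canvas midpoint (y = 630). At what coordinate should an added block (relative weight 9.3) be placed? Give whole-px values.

After adding the added block, total weight = 8.0 + 2.1 + 4.8 + 4.4 + 9.3 = 28.6.
y: need Σw·y = 28.6·630 = 18018.0. Existing = 8.0·214 + 2.1·912 + 4.8·743 + 4.4·1006 = 11620.0. Remainder 6398.0 / 9.3 ≈ 687.96.

y ≈ 688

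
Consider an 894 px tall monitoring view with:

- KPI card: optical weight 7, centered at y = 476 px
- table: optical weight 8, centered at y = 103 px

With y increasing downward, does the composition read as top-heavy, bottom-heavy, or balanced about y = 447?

Σw = 7 + 8 = 15.
y-moment: 7·476 + 8·103 = 4156; centroid 4156/15 ≈ 277.07.
277.1 vs midline 447 → top-heavy.

top-heavy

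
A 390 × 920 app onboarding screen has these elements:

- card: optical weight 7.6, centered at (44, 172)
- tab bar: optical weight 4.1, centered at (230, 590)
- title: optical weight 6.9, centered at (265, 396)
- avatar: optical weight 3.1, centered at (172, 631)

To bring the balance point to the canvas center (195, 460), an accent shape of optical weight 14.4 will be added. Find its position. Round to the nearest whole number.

After adding the accent shape, total weight = 7.6 + 4.1 + 6.9 + 3.1 + 14.4 = 36.1.
x: need Σw·x = 36.1·195 = 7039.5. Existing = 7.6·44 + 4.1·230 + 6.9·265 + 3.1·172 = 3639.1. Remainder 3400.4 / 14.4 ≈ 236.14.
y: need Σw·y = 36.1·460 = 16606.0. Existing = 7.6·172 + 4.1·590 + 6.9·396 + 3.1·631 = 8414.7. Remainder 8191.3 / 14.4 ≈ 568.84.

(236, 569)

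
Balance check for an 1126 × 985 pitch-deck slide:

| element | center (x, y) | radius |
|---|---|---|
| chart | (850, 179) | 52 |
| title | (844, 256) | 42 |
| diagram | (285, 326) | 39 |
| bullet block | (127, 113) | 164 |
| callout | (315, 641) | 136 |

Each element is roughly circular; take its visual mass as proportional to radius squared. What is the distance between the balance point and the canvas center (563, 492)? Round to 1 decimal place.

≈ 347.8

r² weights: chart 52² = 2704, title 42² = 1764, diagram 39² = 1521, bullet block 164² = 26896, callout 136² = 18496. Total = 51381.
x: (2704·850 + 1764·844 + 1521·285 + 26896·127 + 18496·315) / 51381 = 13462733 / 51381 ≈ 262.02
y: (2704·179 + 1764·256 + 1521·326 + 26896·113 + 18496·641) / 51381 = 16326630 / 51381 ≈ 317.76
From (563, 492): dx = -300.98, dy = -174.24, so the distance is √(dx²+dy²) ≈ 347.78.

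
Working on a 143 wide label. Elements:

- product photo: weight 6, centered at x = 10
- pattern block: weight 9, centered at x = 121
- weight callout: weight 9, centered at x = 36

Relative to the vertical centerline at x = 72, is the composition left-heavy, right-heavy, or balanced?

Weights sum to 6 + 9 + 9 = 24.
Σw·x = 6·10 + 9·121 + 9·36 = 1473, so x̄ = 1473/24 ≈ 61.38.
61.4 vs midline 72 → left-heavy.

left-heavy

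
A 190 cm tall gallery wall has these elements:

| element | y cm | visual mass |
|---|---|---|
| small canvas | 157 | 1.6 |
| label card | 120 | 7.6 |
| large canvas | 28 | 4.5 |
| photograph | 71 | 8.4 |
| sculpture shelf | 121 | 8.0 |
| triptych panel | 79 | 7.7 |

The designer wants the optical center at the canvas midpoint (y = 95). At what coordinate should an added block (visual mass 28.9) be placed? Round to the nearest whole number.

After adding the added block, total weight = 1.6 + 7.6 + 4.5 + 8.4 + 8.0 + 7.7 + 28.9 = 66.7.
y: need Σw·y = 66.7·95 = 6336.5. Existing = 1.6·157 + 7.6·120 + 4.5·28 + 8.4·71 + 8.0·121 + 7.7·79 = 3461.9. Remainder 2874.6 / 28.9 ≈ 99.47.

y ≈ 99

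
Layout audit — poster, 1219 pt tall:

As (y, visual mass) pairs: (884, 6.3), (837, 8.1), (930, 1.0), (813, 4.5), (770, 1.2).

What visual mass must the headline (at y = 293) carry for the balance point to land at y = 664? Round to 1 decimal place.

w ≈ 10.4

Known weights sum to 6.3 + 8.1 + 1.0 + 4.5 + 1.2 = 21.1; their moment is 6.3·884 + 8.1·837 + 1.0·930 + 4.5·813 + 1.2·770 = 17861.4.
Set Σw·y/Σw = 664: (17861.4 + 293w) = 664·(21.1 + w).
Solving: w = (664·21.1 − 17861.4) / (293 − 664) = -3851.0 / -371 ≈ 10.38.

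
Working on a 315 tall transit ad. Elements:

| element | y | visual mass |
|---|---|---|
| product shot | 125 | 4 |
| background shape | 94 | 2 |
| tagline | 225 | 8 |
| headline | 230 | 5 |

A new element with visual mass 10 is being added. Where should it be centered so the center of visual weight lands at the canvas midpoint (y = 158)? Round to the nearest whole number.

y ≈ 94

New total weight: (4 + 2 + 8 + 5) + 10 = 29.
y: need Σw·y = 29·158 = 4582. Existing = 4·125 + 2·94 + 8·225 + 5·230 = 3638. Remainder 944 / 10 ≈ 94.40.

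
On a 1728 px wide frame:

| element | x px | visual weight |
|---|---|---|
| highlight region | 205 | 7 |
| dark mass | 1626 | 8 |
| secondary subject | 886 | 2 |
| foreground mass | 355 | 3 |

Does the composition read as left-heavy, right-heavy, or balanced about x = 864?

Total weight = 7 + 8 + 2 + 3 = 20.
Σw·x = 7·205 + 8·1626 + 2·886 + 3·355 = 17280, so x̄ = 17280/20 ≈ 864.00.
That equals the midline 864 — balanced.

balanced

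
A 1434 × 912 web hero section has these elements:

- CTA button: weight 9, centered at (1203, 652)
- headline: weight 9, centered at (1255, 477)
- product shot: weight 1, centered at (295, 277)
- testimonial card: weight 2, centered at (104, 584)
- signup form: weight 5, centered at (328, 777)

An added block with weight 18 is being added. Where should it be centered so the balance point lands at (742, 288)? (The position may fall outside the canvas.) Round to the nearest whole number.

(466, -157)

New total weight: (9 + 9 + 1 + 2 + 5) + 18 = 44.
x: target moment 44×742 = 32648; current 9·1203 + 9·1255 + 1·295 + 2·104 + 5·328 = 24265; the added block supplies 8383, so x = 8383/18 ≈ 465.72.
y: target moment 44×288 = 12672; current 9·652 + 9·477 + 1·277 + 2·584 + 5·777 = 15491; the added block supplies -2819, so y = -2819/18 ≈ -156.61.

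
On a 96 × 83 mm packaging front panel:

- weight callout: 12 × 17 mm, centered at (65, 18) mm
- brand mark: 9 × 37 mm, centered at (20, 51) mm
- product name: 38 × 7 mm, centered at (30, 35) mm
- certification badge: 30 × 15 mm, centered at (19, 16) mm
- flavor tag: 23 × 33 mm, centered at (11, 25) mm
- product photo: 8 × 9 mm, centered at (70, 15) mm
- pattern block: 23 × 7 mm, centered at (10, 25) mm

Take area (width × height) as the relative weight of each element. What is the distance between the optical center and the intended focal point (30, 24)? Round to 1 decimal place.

Areas: weight callout 12·17 = 204, brand mark 9·37 = 333, product name 38·7 = 266, certification badge 30·15 = 450, flavor tag 23·33 = 759, product photo 8·9 = 72, pattern block 23·7 = 161. Total weight = 2245.
x: (204·65 + 333·20 + 266·30 + 450·19 + 759·11 + 72·70 + 161·10) / 2245 = 51449 / 2245 ≈ 22.92
y: (204·18 + 333·51 + 266·35 + 450·16 + 759·25 + 72·15 + 161·25) / 2245 = 61245 / 2245 ≈ 27.28
Offset from (30, 24): Δx ≈ -7.08, Δy ≈ 3.28; distance = √(Δx² + Δy²) ≈ 7.81.

≈ 7.8 mm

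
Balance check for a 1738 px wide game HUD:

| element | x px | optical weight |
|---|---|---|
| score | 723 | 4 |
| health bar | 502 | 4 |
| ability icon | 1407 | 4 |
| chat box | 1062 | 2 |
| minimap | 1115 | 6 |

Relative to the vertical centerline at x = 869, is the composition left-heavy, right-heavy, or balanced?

Total weight = 4 + 4 + 4 + 2 + 6 = 20.
Σw·x = 4·723 + 4·502 + 4·1407 + 2·1062 + 6·1115 = 19342, so x̄ = 19342/20 ≈ 967.10.
Since 967.1 is right of 869, the composition reads right-heavy.

right-heavy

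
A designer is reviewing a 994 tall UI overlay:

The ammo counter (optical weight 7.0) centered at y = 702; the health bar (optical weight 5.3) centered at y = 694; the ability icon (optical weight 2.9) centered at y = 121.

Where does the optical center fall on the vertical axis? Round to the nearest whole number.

y ≈ 588

Σw = 7.0 + 5.3 + 2.9 = 15.2.
y: (7.0·702 + 5.3·694 + 2.9·121) / 15.2 = 8943.1 / 15.2 ≈ 588.36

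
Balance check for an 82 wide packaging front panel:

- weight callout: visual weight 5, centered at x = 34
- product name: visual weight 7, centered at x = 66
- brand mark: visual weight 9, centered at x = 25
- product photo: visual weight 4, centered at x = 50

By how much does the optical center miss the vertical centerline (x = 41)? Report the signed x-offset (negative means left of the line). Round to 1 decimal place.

≈ 1.3

Σw = 5 + 7 + 9 + 4 = 25.
x: (5·34 + 7·66 + 9·25 + 4·50) / 25 = 1057 / 25 ≈ 42.28
Offset from x = 41: 42.28 − 41 ≈ 1.28.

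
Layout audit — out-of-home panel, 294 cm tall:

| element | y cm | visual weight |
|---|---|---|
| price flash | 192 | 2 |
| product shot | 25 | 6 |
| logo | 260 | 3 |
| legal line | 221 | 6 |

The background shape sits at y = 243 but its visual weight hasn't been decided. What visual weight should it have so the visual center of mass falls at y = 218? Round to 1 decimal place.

w ≈ 42.6

Known weights sum to 2 + 6 + 3 + 6 = 17; their moment is 2·192 + 6·25 + 3·260 + 6·221 = 2640.
For the centroid to hit 218: (2640 + w·243) / (17 + w) = 218.
So w = (218·17 − 2640)/(243 − 218) = 1066/25 ≈ 42.64.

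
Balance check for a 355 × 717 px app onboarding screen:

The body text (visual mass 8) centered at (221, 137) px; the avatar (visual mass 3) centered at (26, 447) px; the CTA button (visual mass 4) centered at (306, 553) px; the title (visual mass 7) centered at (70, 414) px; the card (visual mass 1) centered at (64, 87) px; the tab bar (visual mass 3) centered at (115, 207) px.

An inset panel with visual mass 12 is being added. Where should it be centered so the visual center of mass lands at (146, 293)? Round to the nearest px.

After adding the inset panel, total weight = 8 + 3 + 4 + 7 + 1 + 3 + 12 = 38.
Along x: (3969 + 12·x) / 38 = 146 (existing moment 8·221 + 3·26 + 4·306 + 7·70 + 1·64 + 3·115 = 3969) ⇒ x = (5548 − 3969) / 12 ≈ 131.58.
Along y: (8255 + 12·y) / 38 = 293 (existing moment 8·137 + 3·447 + 4·553 + 7·414 + 1·87 + 3·207 = 8255) ⇒ y = (11134 − 8255) / 12 ≈ 239.92.

(132, 240)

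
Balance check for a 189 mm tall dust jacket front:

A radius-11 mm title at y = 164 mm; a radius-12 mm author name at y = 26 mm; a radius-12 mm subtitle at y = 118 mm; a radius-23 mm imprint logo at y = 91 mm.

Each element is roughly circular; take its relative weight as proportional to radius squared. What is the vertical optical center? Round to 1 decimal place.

r² weights: title 11² = 121, author name 12² = 144, subtitle 12² = 144, imprint logo 23² = 529. Total = 938.
Σw·y = 121·164 + 144·26 + 144·118 + 529·91 = 88719, so ȳ = 88719/938 ≈ 94.58.

y ≈ 94.6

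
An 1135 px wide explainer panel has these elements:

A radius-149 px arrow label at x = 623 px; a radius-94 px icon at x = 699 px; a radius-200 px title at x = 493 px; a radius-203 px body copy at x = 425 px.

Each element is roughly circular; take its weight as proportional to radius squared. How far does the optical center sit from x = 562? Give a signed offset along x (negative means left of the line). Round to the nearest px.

≈ -52 px

r² weights: arrow label 149² = 22201, icon 94² = 8836, title 200² = 40000, body copy 203² = 41209. Total = 112246.
Σw·x = 22201·623 + 8836·699 + 40000·493 + 41209·425 = 57241412, so x̄ = 57241412/112246 ≈ 509.96.
Difference: 509.96 − 562 ≈ -52.04.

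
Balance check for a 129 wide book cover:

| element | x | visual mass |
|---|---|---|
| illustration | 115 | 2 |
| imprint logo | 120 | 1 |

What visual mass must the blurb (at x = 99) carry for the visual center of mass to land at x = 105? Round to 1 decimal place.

w ≈ 5.8

Fixed elements: Σw = 2 + 1 = 3, Σw·x = 2·115 + 1·120 = 350.
For the centroid to hit 105: (350 + w·99) / (3 + w) = 105.
Solving: w = (105·3 − 350) / (99 − 105) = -35 / -6 ≈ 5.83.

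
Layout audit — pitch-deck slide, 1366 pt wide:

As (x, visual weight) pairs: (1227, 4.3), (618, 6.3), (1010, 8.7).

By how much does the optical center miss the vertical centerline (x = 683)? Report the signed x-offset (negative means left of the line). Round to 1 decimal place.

Total weight = 4.3 + 6.3 + 8.7 = 19.3.
x: (4.3·1227 + 6.3·618 + 8.7·1010) / 19.3 = 17956.5 / 19.3 ≈ 930.39
Offset from x = 683: 930.39 − 683 ≈ 247.39.

≈ 247.4 pt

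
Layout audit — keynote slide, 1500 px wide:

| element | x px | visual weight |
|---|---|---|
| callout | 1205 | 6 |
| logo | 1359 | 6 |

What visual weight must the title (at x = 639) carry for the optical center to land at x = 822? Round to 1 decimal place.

w ≈ 30.2

Fixed elements: Σw = 6 + 6 = 12, Σw·x = 6·1205 + 6·1359 = 15384.
Set Σw·x/Σw = 822: (15384 + 639w) = 822·(12 + w).
Rearranging, w·(639 − 822) = 822·12 − 15384 = -5520, so w ≈ -5520/-183 = 30.16.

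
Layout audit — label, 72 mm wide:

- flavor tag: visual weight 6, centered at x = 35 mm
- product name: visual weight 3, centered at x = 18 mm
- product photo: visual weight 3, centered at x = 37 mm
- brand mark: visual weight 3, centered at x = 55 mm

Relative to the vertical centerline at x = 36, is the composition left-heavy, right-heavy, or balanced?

Total weight = 6 + 3 + 3 + 3 = 15.
x-moment: 6·35 + 3·18 + 3·37 + 3·55 = 540; centroid 540/15 ≈ 36.00.
That equals the midline 36 — balanced.

balanced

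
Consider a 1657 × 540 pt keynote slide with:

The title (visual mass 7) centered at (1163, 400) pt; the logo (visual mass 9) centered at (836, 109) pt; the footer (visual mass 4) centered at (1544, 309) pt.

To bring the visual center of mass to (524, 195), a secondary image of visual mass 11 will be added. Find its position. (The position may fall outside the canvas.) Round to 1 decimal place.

(-508.8, 93.5)

New total weight: (7 + 9 + 4) + 11 = 31.
x: need Σw·x = 31·524 = 16244. Existing = 7·1163 + 9·836 + 4·1544 = 21841. Remainder -5597 / 11 ≈ -508.82.
y: need Σw·y = 31·195 = 6045. Existing = 7·400 + 9·109 + 4·309 = 5017. Remainder 1028 / 11 ≈ 93.45.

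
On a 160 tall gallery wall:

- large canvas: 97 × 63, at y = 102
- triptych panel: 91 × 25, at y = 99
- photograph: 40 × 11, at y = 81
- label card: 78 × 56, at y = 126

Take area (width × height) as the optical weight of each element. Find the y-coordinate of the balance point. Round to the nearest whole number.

Areas: large canvas 97·63 = 6111, triptych panel 91·25 = 2275, photograph 40·11 = 440, label card 78·56 = 4368. Total weight = 13194.
Σw·y = 6111·102 + 2275·99 + 440·81 + 4368·126 = 1434555, so ȳ = 1434555/13194 ≈ 108.73.

y ≈ 109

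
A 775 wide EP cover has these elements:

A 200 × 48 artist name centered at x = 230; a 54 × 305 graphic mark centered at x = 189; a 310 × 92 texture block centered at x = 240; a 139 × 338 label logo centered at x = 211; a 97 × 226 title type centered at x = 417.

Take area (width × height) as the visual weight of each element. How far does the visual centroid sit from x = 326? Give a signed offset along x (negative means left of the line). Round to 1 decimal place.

Areas: artist name 200·48 = 9600, graphic mark 54·305 = 16470, texture block 310·92 = 28520, label logo 139·338 = 46982, title type 97·226 = 21922. Total weight = 123494.
x-moment: 9600·230 + 16470·189 + 28520·240 + 46982·211 + 21922·417 = 31220306; centroid 31220306/123494 ≈ 252.81.
Against x = 326, that's 252.81 − 326 = -73.19.

≈ -73.2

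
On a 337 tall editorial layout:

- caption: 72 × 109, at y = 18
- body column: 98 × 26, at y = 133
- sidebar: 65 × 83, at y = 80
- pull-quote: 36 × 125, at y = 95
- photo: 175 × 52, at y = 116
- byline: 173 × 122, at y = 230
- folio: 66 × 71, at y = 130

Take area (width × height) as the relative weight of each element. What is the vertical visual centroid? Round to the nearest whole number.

Taking area as weight: caption 72·109 = 7848, body column 98·26 = 2548, sidebar 65·83 = 5395, pull-quote 36·125 = 4500, photo 175·52 = 9100, byline 173·122 = 21106, folio 66·71 = 4686. Sum 55183.
Σw·y = 7848·18 + 2548·133 + 5395·80 + 4500·95 + 9100·116 + 21106·230 + 4686·130 = 7858408, so ȳ = 7858408/55183 ≈ 142.41.

y ≈ 142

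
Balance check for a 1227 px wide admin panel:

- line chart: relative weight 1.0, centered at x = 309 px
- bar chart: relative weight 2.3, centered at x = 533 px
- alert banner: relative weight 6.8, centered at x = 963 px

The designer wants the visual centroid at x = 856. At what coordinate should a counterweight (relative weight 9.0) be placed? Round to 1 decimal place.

x ≈ 918.5

New total weight: (1.0 + 2.3 + 6.8) + 9.0 = 19.1.
x: need Σw·x = 19.1·856 = 16349.6. Existing = 1.0·309 + 2.3·533 + 6.8·963 = 8083.3. Remainder 8266.3 / 9.0 ≈ 918.48.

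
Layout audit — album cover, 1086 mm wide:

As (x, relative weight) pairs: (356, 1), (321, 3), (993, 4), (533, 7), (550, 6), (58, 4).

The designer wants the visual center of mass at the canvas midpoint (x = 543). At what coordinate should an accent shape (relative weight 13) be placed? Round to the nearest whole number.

After adding the accent shape, total weight = 1 + 3 + 4 + 7 + 6 + 4 + 13 = 38.
x: target moment 38×543 = 20634; current 1·356 + 3·321 + 4·993 + 7·533 + 6·550 + 4·58 = 12554; the accent shape supplies 8080, so x = 8080/13 ≈ 621.54.

x ≈ 622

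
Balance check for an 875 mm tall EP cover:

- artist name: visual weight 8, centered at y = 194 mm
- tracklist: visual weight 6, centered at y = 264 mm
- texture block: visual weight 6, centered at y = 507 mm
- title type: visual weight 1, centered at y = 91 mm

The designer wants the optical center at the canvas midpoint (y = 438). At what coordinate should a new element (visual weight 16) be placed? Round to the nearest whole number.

New total weight: (8 + 6 + 6 + 1) + 16 = 37.
y: target moment 37×438 = 16206; current 8·194 + 6·264 + 6·507 + 1·91 = 6269; the new element supplies 9937, so y = 9937/16 ≈ 621.06.

y ≈ 621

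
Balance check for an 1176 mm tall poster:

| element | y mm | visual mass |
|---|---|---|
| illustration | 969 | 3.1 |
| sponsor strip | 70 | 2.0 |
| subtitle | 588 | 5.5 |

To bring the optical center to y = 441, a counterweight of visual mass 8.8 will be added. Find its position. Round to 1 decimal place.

y ≈ 247.4

After adding the counterweight, total weight = 3.1 + 2.0 + 5.5 + 8.8 = 19.4.
y: target moment 19.4×441 = 8555.4; current 3.1·969 + 2.0·70 + 5.5·588 = 6377.9; the counterweight supplies 2177.5, so y = 2177.5/8.8 ≈ 247.44.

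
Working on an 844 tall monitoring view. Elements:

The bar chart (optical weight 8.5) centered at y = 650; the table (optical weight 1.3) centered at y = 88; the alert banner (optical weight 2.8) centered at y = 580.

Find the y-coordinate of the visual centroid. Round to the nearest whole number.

y ≈ 576

Σw = 8.5 + 1.3 + 2.8 = 12.6.
y-moment: 8.5·650 + 1.3·88 + 2.8·580 = 7263.4; centroid 7263.4/12.6 ≈ 576.46.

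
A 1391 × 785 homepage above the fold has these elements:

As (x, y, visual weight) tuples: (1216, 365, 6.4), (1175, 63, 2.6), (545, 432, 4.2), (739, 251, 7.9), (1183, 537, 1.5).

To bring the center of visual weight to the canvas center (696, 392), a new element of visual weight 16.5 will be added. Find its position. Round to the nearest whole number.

New total weight: (6.4 + 2.6 + 4.2 + 7.9 + 1.5) + 16.5 = 39.1.
x: target moment 39.1×696 = 27213.6; current 6.4·1216 + 2.6·1175 + 4.2·545 + 7.9·739 + 1.5·1183 = 20739.0; the new element supplies 6474.6, so x = 6474.6/16.5 ≈ 392.40.
y: target moment 39.1×392 = 15327.2; current 6.4·365 + 2.6·63 + 4.2·432 + 7.9·251 + 1.5·537 = 7102.6; the new element supplies 8224.6, so y = 8224.6/16.5 ≈ 498.46.

(392, 498)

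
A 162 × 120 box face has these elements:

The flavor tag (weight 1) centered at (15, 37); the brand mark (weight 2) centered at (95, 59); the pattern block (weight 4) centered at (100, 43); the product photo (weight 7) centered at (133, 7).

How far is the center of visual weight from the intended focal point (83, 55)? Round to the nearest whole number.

≈ 39

Σw = 1 + 2 + 4 + 7 = 14.
Σw·x = 1·15 + 2·95 + 4·100 + 7·133 = 1536, so x̄ = 1536/14 ≈ 109.71.
Σw·y = 1·37 + 2·59 + 4·43 + 7·7 = 376, so ȳ = 376/14 ≈ 26.86.
From (83, 55): dx = 26.71, dy = -28.14, so the distance is √(dx²+dy²) ≈ 38.80.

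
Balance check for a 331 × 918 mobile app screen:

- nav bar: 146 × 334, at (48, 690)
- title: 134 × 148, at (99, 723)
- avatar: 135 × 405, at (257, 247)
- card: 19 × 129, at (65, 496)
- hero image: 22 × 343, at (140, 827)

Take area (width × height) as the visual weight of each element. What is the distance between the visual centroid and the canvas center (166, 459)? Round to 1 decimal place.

Areas: nav bar 146·334 = 48764, title 134·148 = 19832, avatar 135·405 = 54675, card 19·129 = 2451, hero image 22·343 = 7546. Total weight = 133268.
Σw·x = 48764·48 + 19832·99 + 54675·257 + 2451·65 + 7546·140 = 19571270, so x̄ = 19571270/133268 ≈ 146.86.
Σw·y = 48764·690 + 19832·723 + 54675·247 + 2451·496 + 7546·827 = 68946659, so ȳ = 68946659/133268 ≈ 517.35.
From (166, 459): dx = -19.14, dy = 58.35, so the distance is √(dx²+dy²) ≈ 61.41.

≈ 61.4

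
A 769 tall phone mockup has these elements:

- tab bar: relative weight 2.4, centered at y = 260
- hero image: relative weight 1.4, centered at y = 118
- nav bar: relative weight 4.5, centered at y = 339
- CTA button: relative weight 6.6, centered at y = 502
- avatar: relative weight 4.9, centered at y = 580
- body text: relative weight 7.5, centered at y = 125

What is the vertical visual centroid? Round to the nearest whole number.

Σw = 2.4 + 1.4 + 4.5 + 6.6 + 4.9 + 7.5 = 27.3.
y: moment 9407.4 / weight 27.3 ≈ 344.59

y ≈ 345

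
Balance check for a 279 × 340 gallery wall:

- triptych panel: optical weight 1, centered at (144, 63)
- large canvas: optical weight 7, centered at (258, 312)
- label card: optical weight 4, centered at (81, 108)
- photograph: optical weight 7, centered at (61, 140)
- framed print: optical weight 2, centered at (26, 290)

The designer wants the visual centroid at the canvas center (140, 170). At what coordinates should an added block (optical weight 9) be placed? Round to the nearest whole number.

(161, 96)

With the added block, Σw becomes 1 + 7 + 4 + 7 + 2 + 9 = 30.
x: need Σw·x = 30·140 = 4200. Existing = 1·144 + 7·258 + 4·81 + 7·61 + 2·26 = 2753. Remainder 1447 / 9 ≈ 160.78.
y: need Σw·y = 30·170 = 5100. Existing = 1·63 + 7·312 + 4·108 + 7·140 + 2·290 = 4239. Remainder 861 / 9 ≈ 95.67.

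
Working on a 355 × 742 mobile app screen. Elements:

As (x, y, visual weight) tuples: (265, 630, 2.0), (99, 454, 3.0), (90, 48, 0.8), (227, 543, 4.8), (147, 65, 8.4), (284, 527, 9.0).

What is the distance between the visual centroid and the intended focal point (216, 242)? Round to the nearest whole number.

≈ 135

Weights sum to 2.0 + 3.0 + 0.8 + 4.8 + 8.4 + 9.0 = 28.0.
Σw·x = 5779.4; x̄ = 5779.4/28.0 ≈ 206.41.
Σw·y = 10555.8; ȳ = 10555.8/28.0 ≈ 376.99.
Offset from (216, 242): Δx ≈ -9.59, Δy ≈ 134.99; distance = √(Δx² + Δy²) ≈ 135.33.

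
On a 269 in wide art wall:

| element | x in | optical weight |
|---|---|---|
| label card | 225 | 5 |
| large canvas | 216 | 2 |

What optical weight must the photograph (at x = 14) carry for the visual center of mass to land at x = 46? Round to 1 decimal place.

Existing Σw = 7 (5 + 2); existing moment 5·225 + 2·216 = 1557.
For the centroid to hit 46: (1557 + w·14) / (7 + w) = 46.
Solving: w = (46·7 − 1557) / (14 − 46) = -1235 / -32 ≈ 38.59.

w ≈ 38.6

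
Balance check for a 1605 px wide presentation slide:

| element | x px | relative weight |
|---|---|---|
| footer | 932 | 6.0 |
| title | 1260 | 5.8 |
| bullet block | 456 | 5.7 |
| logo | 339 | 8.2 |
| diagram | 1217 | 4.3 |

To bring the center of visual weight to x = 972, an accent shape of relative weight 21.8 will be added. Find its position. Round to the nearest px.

After adding the accent shape, total weight = 6.0 + 5.8 + 5.7 + 8.2 + 4.3 + 21.8 = 51.8.
x: target moment 51.8×972 = 50349.6; current 6.0·932 + 5.8·1260 + 5.7·456 + 8.2·339 + 4.3·1217 = 23512.1; the accent shape supplies 26837.5, so x = 26837.5/21.8 ≈ 1231.08.

x ≈ 1231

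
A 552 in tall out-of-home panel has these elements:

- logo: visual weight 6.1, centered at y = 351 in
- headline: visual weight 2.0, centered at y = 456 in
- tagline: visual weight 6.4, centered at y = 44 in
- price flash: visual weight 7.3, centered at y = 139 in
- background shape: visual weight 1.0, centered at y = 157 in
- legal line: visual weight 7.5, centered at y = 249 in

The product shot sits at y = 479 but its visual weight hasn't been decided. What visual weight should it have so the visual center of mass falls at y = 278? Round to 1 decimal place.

Known weights sum to 6.1 + 2.0 + 6.4 + 7.3 + 1.0 + 7.5 = 30.3; their moment is 6.1·351 + 2.0·456 + 6.4·44 + 7.3·139 + 1.0·157 + 7.5·249 = 6373.9.
Balance at y = 278 requires (6373.9 + w·479) / (30.3 + w) = 278.
So w = (278·30.3 − 6373.9)/(479 − 278) = 2049.5/201 ≈ 10.20.

w ≈ 10.2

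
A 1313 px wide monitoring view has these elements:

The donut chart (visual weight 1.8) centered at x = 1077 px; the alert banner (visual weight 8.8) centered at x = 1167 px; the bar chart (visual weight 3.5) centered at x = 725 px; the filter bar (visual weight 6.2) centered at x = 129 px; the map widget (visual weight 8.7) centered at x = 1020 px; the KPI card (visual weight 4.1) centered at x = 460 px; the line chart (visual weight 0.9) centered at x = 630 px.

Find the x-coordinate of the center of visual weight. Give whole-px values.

x ≈ 790

Σw = 1.8 + 8.8 + 3.5 + 6.2 + 8.7 + 4.1 + 0.9 = 34.0.
x-moment: 1.8·1077 + 8.8·1167 + 3.5·725 + 6.2·129 + 8.7·1020 + 4.1·460 + 0.9·630 = 26872.5; centroid 26872.5/34.0 ≈ 790.37.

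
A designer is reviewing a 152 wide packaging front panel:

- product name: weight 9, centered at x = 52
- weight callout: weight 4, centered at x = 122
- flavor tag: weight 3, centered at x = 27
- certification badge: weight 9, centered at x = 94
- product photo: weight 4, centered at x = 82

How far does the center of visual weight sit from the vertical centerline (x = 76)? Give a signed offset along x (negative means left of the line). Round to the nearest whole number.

Σw = 9 + 4 + 3 + 9 + 4 = 29.
Σw·x = 9·52 + 4·122 + 3·27 + 9·94 + 4·82 = 2211, so x̄ = 2211/29 ≈ 76.24.
Offset from x = 76: 76.24 − 76 ≈ 0.24.

≈ 0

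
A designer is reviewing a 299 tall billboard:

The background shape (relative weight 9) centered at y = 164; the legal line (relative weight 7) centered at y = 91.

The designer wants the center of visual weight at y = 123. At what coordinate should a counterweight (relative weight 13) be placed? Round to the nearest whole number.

y ≈ 112

With the counterweight, Σw becomes 9 + 7 + 13 = 29.
y: need Σw·y = 29·123 = 3567. Existing = 9·164 + 7·91 = 2113. Remainder 1454 / 13 ≈ 111.85.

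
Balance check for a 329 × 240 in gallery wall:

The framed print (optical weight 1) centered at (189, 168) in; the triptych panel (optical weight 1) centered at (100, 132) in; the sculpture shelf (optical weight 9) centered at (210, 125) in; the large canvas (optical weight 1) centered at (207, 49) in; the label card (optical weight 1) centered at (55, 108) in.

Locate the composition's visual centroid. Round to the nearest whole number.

(188, 122)

Weights sum to 1 + 1 + 9 + 1 + 1 = 13.
Σw·x = 1·189 + 1·100 + 9·210 + 1·207 + 1·55 = 2441, so x̄ = 2441/13 ≈ 187.77.
Σw·y = 1·168 + 1·132 + 9·125 + 1·49 + 1·108 = 1582, so ȳ = 1582/13 ≈ 121.69.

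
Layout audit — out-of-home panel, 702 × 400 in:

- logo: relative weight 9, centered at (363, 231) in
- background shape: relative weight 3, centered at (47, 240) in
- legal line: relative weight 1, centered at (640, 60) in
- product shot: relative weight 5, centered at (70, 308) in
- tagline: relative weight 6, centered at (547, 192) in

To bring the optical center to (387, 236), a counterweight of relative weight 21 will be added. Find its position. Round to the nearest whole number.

New total weight: (9 + 3 + 1 + 5 + 6) + 21 = 45.
Along x: (7680 + 21·x) / 45 = 387 (existing moment 9·363 + 3·47 + 1·640 + 5·70 + 6·547 = 7680) ⇒ x = (17415 − 7680) / 21 ≈ 463.57.
Along y: (5551 + 21·y) / 45 = 236 (existing moment 9·231 + 3·240 + 1·60 + 5·308 + 6·192 = 5551) ⇒ y = (10620 − 5551) / 21 ≈ 241.38.

(464, 241)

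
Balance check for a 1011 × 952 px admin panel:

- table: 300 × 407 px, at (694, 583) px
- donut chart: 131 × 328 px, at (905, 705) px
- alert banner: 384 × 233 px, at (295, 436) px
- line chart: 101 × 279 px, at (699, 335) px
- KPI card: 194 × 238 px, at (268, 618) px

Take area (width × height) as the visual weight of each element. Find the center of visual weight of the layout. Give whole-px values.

(554, 543)

Taking area as weight: table 300·407 = 122100, donut chart 131·328 = 42968, alert banner 384·233 = 89472, line chart 101·279 = 28179, KPI card 194·238 = 46172. Sum 328891.
Σw·x = 122100·694 + 42968·905 + 89472·295 + 28179·699 + 46172·268 = 182088897, so x̄ = 182088897/328891 ≈ 553.65.
Σw·y = 122100·583 + 42968·705 + 89472·436 + 28179·335 + 46172·618 = 178460793, so ȳ = 178460793/328891 ≈ 542.61.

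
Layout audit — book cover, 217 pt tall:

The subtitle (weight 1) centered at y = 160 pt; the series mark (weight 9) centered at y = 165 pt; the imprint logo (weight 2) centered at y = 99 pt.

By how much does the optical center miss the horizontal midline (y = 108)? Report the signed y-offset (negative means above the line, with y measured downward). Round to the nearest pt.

Σw = 1 + 9 + 2 = 12.
y-moment: 1·160 + 9·165 + 2·99 = 1843; centroid 1843/12 ≈ 153.58.
Offset from y = 108: 153.58 − 108 ≈ 45.58.

≈ 46 pt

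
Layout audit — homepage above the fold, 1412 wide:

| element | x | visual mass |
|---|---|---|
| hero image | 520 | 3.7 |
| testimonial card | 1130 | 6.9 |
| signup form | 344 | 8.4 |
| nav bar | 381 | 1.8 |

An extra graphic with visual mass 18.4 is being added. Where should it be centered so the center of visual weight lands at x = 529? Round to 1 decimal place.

x ≈ 404.4

With the extra graphic, Σw becomes 3.7 + 6.9 + 8.4 + 1.8 + 18.4 = 39.2.
x: need Σw·x = 39.2·529 = 20736.8. Existing = 3.7·520 + 6.9·1130 + 8.4·344 + 1.8·381 = 13296.4. Remainder 7440.4 / 18.4 ≈ 404.37.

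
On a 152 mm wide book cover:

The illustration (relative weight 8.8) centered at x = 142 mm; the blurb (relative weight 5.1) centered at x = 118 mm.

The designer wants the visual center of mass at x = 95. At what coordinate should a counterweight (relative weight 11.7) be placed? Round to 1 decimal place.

After adding the counterweight, total weight = 8.8 + 5.1 + 11.7 = 25.6.
x: target moment 25.6×95 = 2432.0; current 8.8·142 + 5.1·118 = 1851.4; the counterweight supplies 580.6, so x = 580.6/11.7 ≈ 49.62.

x ≈ 49.6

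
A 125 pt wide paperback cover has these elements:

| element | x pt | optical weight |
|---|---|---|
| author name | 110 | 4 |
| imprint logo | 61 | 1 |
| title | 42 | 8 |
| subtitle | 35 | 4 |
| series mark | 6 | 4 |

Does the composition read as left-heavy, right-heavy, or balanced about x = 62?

left-heavy

Total weight = 4 + 1 + 8 + 4 + 4 = 21.
x: (4·110 + 1·61 + 8·42 + 4·35 + 4·6) / 21 = 1001 / 21 ≈ 47.67
47.7 lies left of the midline 62, so the layout is left-heavy.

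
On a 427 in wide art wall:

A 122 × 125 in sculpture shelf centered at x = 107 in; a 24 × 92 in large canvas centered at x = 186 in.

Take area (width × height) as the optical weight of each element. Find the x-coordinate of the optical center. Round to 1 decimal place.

Areas → weights: sculpture shelf 122·125 = 15250, large canvas 24·92 = 2208; Σw = 17458.
x: (15250·107 + 2208·186) / 17458 = 2042438 / 17458 ≈ 116.99

x ≈ 117.0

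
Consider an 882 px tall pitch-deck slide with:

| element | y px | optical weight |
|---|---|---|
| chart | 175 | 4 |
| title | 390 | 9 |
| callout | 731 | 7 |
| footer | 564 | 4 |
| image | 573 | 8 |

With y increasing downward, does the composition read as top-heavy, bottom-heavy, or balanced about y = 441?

Total weight = 4 + 9 + 7 + 4 + 8 = 32.
Σw·y = 4·175 + 9·390 + 7·731 + 4·564 + 8·573 = 16167, so ȳ = 16167/32 ≈ 505.22.
505.2 vs midline 441 → bottom-heavy.

bottom-heavy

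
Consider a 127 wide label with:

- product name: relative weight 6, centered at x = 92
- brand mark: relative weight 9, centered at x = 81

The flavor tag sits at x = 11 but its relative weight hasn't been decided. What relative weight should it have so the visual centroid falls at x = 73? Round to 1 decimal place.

Known weights sum to 6 + 9 = 15; their moment is 6·92 + 9·81 = 1281.
Balance at x = 73 requires (1281 + w·11) / (15 + w) = 73.
So w = (73·15 − 1281)/(11 − 73) = -186/-62 ≈ 3.00.

w ≈ 3.0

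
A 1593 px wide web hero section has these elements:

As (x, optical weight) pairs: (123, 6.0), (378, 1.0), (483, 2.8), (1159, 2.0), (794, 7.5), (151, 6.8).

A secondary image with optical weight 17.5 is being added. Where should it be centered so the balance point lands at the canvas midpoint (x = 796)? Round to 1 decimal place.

After adding the secondary image, total weight = 6.0 + 1.0 + 2.8 + 2.0 + 7.5 + 6.8 + 17.5 = 43.6.
x: need Σw·x = 43.6·796 = 34705.6. Existing = 6.0·123 + 1.0·378 + 2.8·483 + 2.0·1159 + 7.5·794 + 6.8·151 = 11768.2. Remainder 22937.4 / 17.5 ≈ 1310.71.

x ≈ 1310.7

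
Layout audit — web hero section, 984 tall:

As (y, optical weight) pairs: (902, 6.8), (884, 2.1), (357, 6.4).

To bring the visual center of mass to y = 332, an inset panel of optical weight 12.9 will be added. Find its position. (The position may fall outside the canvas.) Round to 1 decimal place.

y ≈ -70.7

New total weight: (6.8 + 2.1 + 6.4) + 12.9 = 28.2.
y: target moment 28.2×332 = 9362.4; current 6.8·902 + 2.1·884 + 6.4·357 = 10274.8; the inset panel supplies -912.4, so y = -912.4/12.9 ≈ -70.73.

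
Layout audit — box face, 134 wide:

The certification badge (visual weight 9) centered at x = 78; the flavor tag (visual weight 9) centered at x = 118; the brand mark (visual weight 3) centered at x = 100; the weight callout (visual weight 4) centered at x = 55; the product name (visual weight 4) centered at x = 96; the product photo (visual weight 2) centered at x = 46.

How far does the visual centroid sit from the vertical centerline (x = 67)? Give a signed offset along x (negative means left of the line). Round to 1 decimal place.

Σw = 9 + 9 + 3 + 4 + 4 + 2 = 31.
x-moment: 9·78 + 9·118 + 3·100 + 4·55 + 4·96 + 2·46 = 2760; centroid 2760/31 ≈ 89.03.
Against x = 67, that's 89.03 − 67 = 22.03.

≈ 22.0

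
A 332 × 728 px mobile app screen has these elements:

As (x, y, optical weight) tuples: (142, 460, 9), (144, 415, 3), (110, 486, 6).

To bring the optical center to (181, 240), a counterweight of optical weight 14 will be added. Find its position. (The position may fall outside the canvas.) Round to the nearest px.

After adding the counterweight, total weight = 9 + 3 + 6 + 14 = 32.
Along x: (2370 + 14·x) / 32 = 181 (existing moment 9·142 + 3·144 + 6·110 = 2370) ⇒ x = (5792 − 2370) / 14 ≈ 244.43.
Along y: (8301 + 14·y) / 32 = 240 (existing moment 9·460 + 3·415 + 6·486 = 8301) ⇒ y = (7680 − 8301) / 14 ≈ -44.36.

(244, -44)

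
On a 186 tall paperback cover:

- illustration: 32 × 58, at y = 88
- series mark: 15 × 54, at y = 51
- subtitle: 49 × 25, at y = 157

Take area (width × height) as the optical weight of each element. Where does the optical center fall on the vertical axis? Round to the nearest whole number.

Taking area as weight: illustration 32·58 = 1856, series mark 15·54 = 810, subtitle 49·25 = 1225. Sum 3891.
Σw·y = 1856·88 + 810·51 + 1225·157 = 396963, so ȳ = 396963/3891 ≈ 102.02.

y ≈ 102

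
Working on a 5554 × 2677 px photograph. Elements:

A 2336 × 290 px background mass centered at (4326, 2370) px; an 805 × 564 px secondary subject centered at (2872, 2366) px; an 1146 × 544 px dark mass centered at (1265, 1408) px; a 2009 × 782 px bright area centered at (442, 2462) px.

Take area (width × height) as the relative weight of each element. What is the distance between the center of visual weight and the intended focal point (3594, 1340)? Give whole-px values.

Areas: background mass 2336·290 = 677440, secondary subject 805·564 = 454020, dark mass 1146·544 = 623424, bright area 2009·782 = 1571038. Total weight = 3325922.
Σw·x = 677440·4326 + 454020·2872 + 623424·1265 + 1571038·442 = 5717581036, so x̄ = 5717581036/3325922 ≈ 1719.10.
Σw·y = 677440·2370 + 454020·2366 + 623424·1408 + 1571038·2462 = 7425420668, so ȳ = 7425420668/3325922 ≈ 2232.59.
Offset from (3594, 1340): Δx ≈ -1874.90, Δy ≈ 892.59; distance = √(Δx² + Δy²) ≈ 2076.53.

≈ 2077 px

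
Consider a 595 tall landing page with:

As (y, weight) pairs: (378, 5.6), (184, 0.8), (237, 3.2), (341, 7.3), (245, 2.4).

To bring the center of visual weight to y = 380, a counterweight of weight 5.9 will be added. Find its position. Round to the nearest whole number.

After adding the counterweight, total weight = 5.6 + 0.8 + 3.2 + 7.3 + 2.4 + 5.9 = 25.2.
Along y: (6099.7 + 5.9·y) / 25.2 = 380 (existing moment 5.6·378 + 0.8·184 + 3.2·237 + 7.3·341 + 2.4·245 = 6099.7) ⇒ y = (9576.0 − 6099.7) / 5.9 ≈ 589.20.

y ≈ 589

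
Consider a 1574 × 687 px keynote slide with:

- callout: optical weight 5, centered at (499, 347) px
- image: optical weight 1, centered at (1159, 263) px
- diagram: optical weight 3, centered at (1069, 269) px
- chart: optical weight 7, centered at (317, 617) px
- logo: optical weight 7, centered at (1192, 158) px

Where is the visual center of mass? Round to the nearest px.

(758, 358)

Weights sum to 5 + 1 + 3 + 7 + 7 = 23.
x: (5·499 + 1·1159 + 3·1069 + 7·317 + 7·1192) / 23 = 17424 / 23 ≈ 757.57
y: (5·347 + 1·263 + 3·269 + 7·617 + 7·158) / 23 = 8230 / 23 ≈ 357.83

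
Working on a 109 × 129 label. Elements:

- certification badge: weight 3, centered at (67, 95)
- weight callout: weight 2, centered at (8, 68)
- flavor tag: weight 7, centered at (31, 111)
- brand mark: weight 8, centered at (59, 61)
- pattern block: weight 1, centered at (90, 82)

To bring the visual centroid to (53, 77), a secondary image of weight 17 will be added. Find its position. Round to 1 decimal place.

(59.9, 68.1)

With the secondary image, Σw becomes 3 + 2 + 7 + 8 + 1 + 17 = 38.
Along x: (996 + 17·x) / 38 = 53 (existing moment 3·67 + 2·8 + 7·31 + 8·59 + 1·90 = 996) ⇒ x = (2014 − 996) / 17 ≈ 59.88.
Along y: (1768 + 17·y) / 38 = 77 (existing moment 3·95 + 2·68 + 7·111 + 8·61 + 1·82 = 1768) ⇒ y = (2926 − 1768) / 17 ≈ 68.12.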